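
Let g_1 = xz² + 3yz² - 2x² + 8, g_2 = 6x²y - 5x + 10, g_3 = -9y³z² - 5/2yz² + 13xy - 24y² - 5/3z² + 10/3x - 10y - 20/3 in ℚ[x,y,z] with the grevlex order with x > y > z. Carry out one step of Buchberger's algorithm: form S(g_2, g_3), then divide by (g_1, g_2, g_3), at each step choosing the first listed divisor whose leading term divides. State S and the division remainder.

lcm(LM(g_2), LM(g_3)) = x²y³z².
S = (lcm/LT(g_2))·g_2 − (lcm/LT(g_3))·g_3 = -5/18x²yz² - ⅚xy²z² + 13/9x³y - 8/3x²y² - 5/27x²z² + 5/3y²z² + 10/27x³ - 10/9x²y - 20/27x².
Reduce S modulo (g_1, g_2, g_3) in that order:
  leading term x²yz²: subtract (-5/18xy)·g_1 from -5/18x²yz² - ⅚xy²z² + 13/9x³y - 8/3x²y² - 5/27x²z² + 5/3y²z² + 10/27x³ - 10/9x²y - 20/27x² → 8/9x³y - 8/3x²y² - 5/27x²z² + 5/3y²z² + 10/27x³ - 10/9x²y - 20/27x² + 20/9xy
  leading term x³y: subtract (4/27x)·g_2 from 8/9x³y - 8/3x²y² - 5/27x²z² + 5/3y²z² + 10/27x³ - 10/9x²y - 20/27x² + 20/9xy → -8/3x²y² - 5/27x²z² + 5/3y²z² + 10/27x³ - 10/9x²y + 20/9xy - 40/27x
  leading term x²y²: subtract (-4/9y)·g_2 from -8/3x²y² - 5/27x²z² + 5/3y²z² + 10/27x³ - 10/9x²y + 20/9xy - 40/27x → -5/27x²z² + 5/3y²z² + 10/27x³ - 10/9x²y - 40/27x + 40/9y
  leading term x²z²: subtract (-5/27x)·g_1 from -5/27x²z² + 5/3y²z² + 10/27x³ - 10/9x²y - 40/27x + 40/9y → 5/9xyz² + 5/3y²z² - 10/9x²y + 40/9y
  leading term xyz²: subtract (5/9y)·g_1 from 5/9xyz² + 5/3y²z² - 10/9x²y + 40/9y → 0
The remainder is 0, so this S-polynomial contributes no new basis element.
An S-polynomial is built so that the two leading terms cancel; whether anything survives reduction is exactly the Gröbner-basis criterion.

S(g_2, g_3) = -5/18x²yz² - ⅚xy²z² + 13/9x³y - 8/3x²y² - 5/27x²z² + 5/3y²z² + 10/27x³ - 10/9x²y - 20/27x²; remainder on division = 0.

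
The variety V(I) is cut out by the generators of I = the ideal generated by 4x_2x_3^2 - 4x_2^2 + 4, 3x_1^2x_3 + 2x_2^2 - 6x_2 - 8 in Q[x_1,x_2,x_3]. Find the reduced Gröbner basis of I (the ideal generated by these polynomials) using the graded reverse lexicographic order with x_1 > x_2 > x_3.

Buchberger's algorithm terminates because the ascending chain of leading-term ideals stabilizes.

f_1 = 4x_2x_3^2 - 4x_2^2 + 4, LT = x_2x_3^2.
f_2 = 3x_1^2x_3 + 2x_2^2 - 6x_2 - 8, LT = x_1^2x_3.

S(f_1,f_2): lcm = x_1^2x_2x_3^2. S = -x_1^2x_2^2 - 2/3x_2^3x_3 + 2x_2^2x_3 + x_1^2 + 8/3x_2x_3.
  leading term x_1^2x_2^2: no divisor's leading term divides it; move -x_1^2x_2^2 to the remainder.
  leading term x_2^3x_3: no divisor's leading term divides it; move -2/3x_2^3x_3 to the remainder.
  leading term x_2^2x_3: no divisor's leading term divides it; move 2x_2^2x_3 to the remainder.
  leading term x_1^2: no divisor's leading term divides it; move x_1^2 to the remainder.
  leading term x_2x_3: no divisor's leading term divides it; move 8/3x_2x_3 to the remainder.
  remainder -x_1^2x_2^2 - 2/3x_2^3x_3 + 2x_2^2x_3 + x_1^2 + 8/3x_2x_3 ≠ 0; add g_3 = -x_1^2x_2^2 - 2/3x_2^3x_3 + 2x_2^2x_3 + x_1^2 + 8/3x_2x_3 to the basis.

The other S-polynomials (S(f_1,g_3), S(f_2,g_3)) all reduce to 0 modulo the current basis, so we have a Gröbner basis.

G = {x_1^2x_2^2 + 2/3x_2^3x_3 - 2x_2^2x_3 - x_1^2 - 8/3x_2x_3, x_1^2x_3 + 2/3x_2^2 - 2x_2 - 8/3, x_2x_3^2 - x_2^2 + 1}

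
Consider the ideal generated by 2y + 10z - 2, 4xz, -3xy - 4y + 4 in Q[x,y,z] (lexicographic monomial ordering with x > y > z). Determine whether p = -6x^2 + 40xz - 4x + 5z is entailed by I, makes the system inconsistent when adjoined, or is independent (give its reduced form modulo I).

First compute the reduced Gröbner basis of I by Buchberger's algorithm.
f_1 = 2y + 10z - 2, LT = y.
f_2 = 4xz, LT = xz.
f_3 = -3xy - 4y + 4, LT = xy.

S(f_1,f_3): lcm = xy. S = 5xz - x - 4/3y + 4/3.
  leading term xz: subtract (5/4)·f_2 from 5xz - x - 4/3y + 4/3 → -x - 4/3y + 4/3
  leading term x: no divisor's leading term divides it; move -x to the remainder.
  leading term y: subtract (-2/3)·f_1 from -4/3y + 4/3 → 20/3z
  leading term z: no divisor's leading term divides it; move 20/3z to the remainder.
  remainder -x + 20/3z ≠ 0; add h_4 = -x + 20/3z to the basis.

S(f_2,f_3): lcm = xyz. S = -4/3yz + 4/3z.
  leading term yz: subtract (-2/3z)·f_1 from -4/3yz + 4/3z → 20/3z^2
  leading term z^2: no divisor's leading term divides it; move 20/3z^2 to the remainder.
  remainder 20/3z^2 ≠ 0; add h_5 = 20/3z^2 to the basis.

The other S-polynomials (S(f_1,f_2), S(f_1,h_4), S(f_2,h_4), S(f_3,h_4), S(f_1,h_5), S(f_2,h_5), S(f_3,h_5), S(h_4,h_5)) all reduce to 0 modulo the current basis, so we have a Gröbner basis.
Inter-reduce: drop elements whose leading term is divisible by another's, tail-reduce, and make monic.
Reduced Gröbner basis: {x - 20/3z, y + 5z - 1, z^2}.
Label its elements g_1 = x - 20/3z, g_2 = y + 5z - 1, g_3 = z^2.

Reduce p = -6x^2 + 40xz - 4x + 5z modulo G:
  leading term x^2: subtract (-6x)·g_1 from -6x^2 + 40xz - 4x + 5z → -4x + 5z
  leading term x: subtract (-4)·g_1 from -4x + 5z → -65/3z
  leading term z: no divisor's leading term divides it; move -65/3z to the remainder.
  normal form = -65/3z.
The normal form is nonzero, so p ∉ I. Since p minus its normal form lies in I, I + (p) = I + (r) where r = -65/3z; decide whether this ideal is the whole ring.
Run Buchberger on G together with r (pairs among the g_i already reduce to 0 since G is a Gröbner basis):
g_1 = x - 20/3z, LT = x.
g_2 = y + 5z - 1, LT = y.
g_3 = z^2, LT = z^2.
r = -65/3z, LT = z.

The S-polynomials (S(g_1,g_2), S(g_1,g_3), S(g_1,r), S(g_2,g_3), S(g_2,r), S(g_3,r)) all reduce to 0 modulo the current basis, so we have a Gröbner basis.
Inter-reduce: drop elements whose leading term is divisible by another's, tail-reduce, and make monic.
Reduced Gröbner basis: {x, y - 1, z}.
The reduced Gröbner basis of I + (p) is {x, y - 1, z} ≠ {1}, a proper ideal, so the enlarged system stays consistent: p is independent of I, with normal form -65/3z.

-6x^2 + 40xz - 4x + 5z is independent of I; its normal form modulo I is -65/3z.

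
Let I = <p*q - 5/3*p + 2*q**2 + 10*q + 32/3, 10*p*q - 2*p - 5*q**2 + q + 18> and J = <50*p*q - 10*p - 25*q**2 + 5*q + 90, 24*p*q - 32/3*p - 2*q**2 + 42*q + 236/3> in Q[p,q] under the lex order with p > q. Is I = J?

Equality of ideals is decidable: compute both reduced Gröbner bases (unique for the ordering) and check whether they agree.
Buchberger on the first generating set:
f_1 = p*q - 5/3*p + 2*q**2 + 10*q + 32/3, LT = p*q.
f_2 = 10*p*q - 2*p - 5*q**2 + q + 18, LT = p*q.

S(f_1,f_2): lcm = p*q. S = -22/15*p + 5/2*q**2 + 99/10*q + 133/15.
  reduce S modulo (f_1, f_2):
  remainder -22/15*p + 5/2*q**2 + 99/10*q + 133/15 ≠ 0; add g_3 = -22/15*p + 5/2*q**2 + 99/10*q + 133/15 to the basis.

S(f_1,g_3): lcm = p*q. S = -5/3*p + 75/44*q**3 + 35/4*q**2 + 353/22*q + 32/3.
  reduce S modulo (f_1, f_2, g_3):
  remainder 75/44*q**3 + 65/11*q**2 + 211/44*q + 13/22 ≠ 0; add g_4 = 75/44*q**3 + 65/11*q**2 + 211/44*q + 13/22 to the basis.

The other S-polynomials (S(f_2,g_3), S(f_1,g_4), S(f_2,g_4), S(g_3,g_4)) all reduce to 0 modulo the current basis, so we have a Gröbner basis.
Inter-reduce: drop elements whose leading term is divisible by another's, tail-reduce, and make monic.
Reduced Gröbner basis: {p - 75/44*q**2 - 27/4*q - 133/22, q**3 + 52/15*q**2 + 211/75*q + 26/75}.

Buchberger on the second generating set:
h_1 = 50*p*q - 10*p - 25*q**2 + 5*q + 90, LT = p*q.
h_2 = 24*p*q - 32/3*p - 2*q**2 + 42*q + 236/3, LT = p*q.

S(h_1,h_2): lcm = p*q. S = 11/45*p - 5/12*q**2 - 33/20*q - 133/90.
  reduce S modulo (h_1, h_2):
  remainder 11/45*p - 5/12*q**2 - 33/20*q - 133/90 ≠ 0; add k_3 = 11/45*p - 5/12*q**2 - 33/20*q - 133/90 to the basis.

S(h_1,k_3): lcm = p*q. S = -1/5*p + 75/44*q**3 + 25/4*q**2 + 338/55*q + 9/5.
  reduce S modulo (h_1, h_2, k_3):
  remainder 75/44*q**3 + 65/11*q**2 + 211/44*q + 13/22 ≠ 0; add k_4 = 75/44*q**3 + 65/11*q**2 + 211/44*q + 13/22 to the basis.

The other S-polynomials (S(h_2,k_3), S(h_1,k_4), S(h_2,k_4), S(k_3,k_4)) all reduce to 0 modulo the current basis, so we have a Gröbner basis.
Inter-reduce: drop elements whose leading term is divisible by another's, tail-reduce, and make monic.
Reduced Gröbner basis: {p - 75/44*q**2 - 27/4*q - 133/22, q**3 + 52/15*q**2 + 211/75*q + 26/75}.

These coincide, so the ideals are equal.

Yes, the ideals are equal.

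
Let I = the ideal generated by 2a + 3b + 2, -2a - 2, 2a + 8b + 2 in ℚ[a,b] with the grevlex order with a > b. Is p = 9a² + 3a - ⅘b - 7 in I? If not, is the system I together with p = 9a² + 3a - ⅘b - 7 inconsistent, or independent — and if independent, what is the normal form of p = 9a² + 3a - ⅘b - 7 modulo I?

Adjoining 9a² + 3a - ⅘b - 7 makes the ideal the whole ring: the system is inconsistent.

First compute the reduced Gröbner basis of I by Buchberger's algorithm.
f_1 = 2a + 3b + 2, LT = a.
f_2 = -2a - 2, LT = a.
f_3 = 2a + 8b + 2, LT = a.

S(f_1,f_2): lcm = a. S = 3/2b.
  reduce S modulo (f_1, f_2, f_3):
  remainder 3/2b ≠ 0; add h_4 = 3/2b to the basis.

The other S-polynomials (S(f_1,f_3), S(f_2,f_3), S(f_1,h_4), S(f_2,h_4), S(f_3,h_4)) all reduce to 0 modulo the current basis, so we have a Gröbner basis.
Inter-reduce: drop elements whose leading term is divisible by another's, tail-reduce, and make monic.
Reduced Gröbner basis: {a + 1, b}.
Label its elements g_1 = a + 1, g_2 = b.

Reduce p = 9a² + 3a - ⅘b - 7 modulo G:
  leading term a²: subtract (9a)·g_1 from 9a² + 3a - ⅘b - 7 → -6a - ⅘b - 7
  leading term a: subtract (-6)·g_1 from -6a - ⅘b - 7 → -⅘b - 1
  leading term b: subtract (-⅘)·g_2 from -⅘b - 1 → -1
  leading term 1: no divisor's leading term divides it; move -1 to the remainder.
  normal form = -1.
The normal form is nonzero, so p ∉ I. Since p minus its normal form lies in I, I + (p) = I + (r) where r = -1; decide whether this ideal is the whole ring.
Here r = -1 is a nonzero constant, hence a unit: 1 ∈ I + (p), the Gröbner basis of I + (p) is {1}, and the enlarged system has no common solution — adjoining p is inconsistent.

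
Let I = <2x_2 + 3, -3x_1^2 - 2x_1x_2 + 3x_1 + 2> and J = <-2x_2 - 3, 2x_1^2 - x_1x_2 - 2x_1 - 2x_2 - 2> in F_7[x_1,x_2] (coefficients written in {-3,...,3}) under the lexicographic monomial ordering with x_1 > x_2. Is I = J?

Yes, the ideals are equal.

For a fixed monomial order, each ideal has a unique reduced Gröbner basis; comparing bases decides equality.
Buchberger on the first generating set:
f_1 = 2x_2 + 3, LT = x_2.
f_2 = -3x_1^2 - 2x_1x_2 + 3x_1 + 2, LT = x_1^2.

S(f_1,f_2): leading monomials are coprime, so the S-polynomial reduces to 0 (Buchberger's first criterion).
Every S-polynomial of the final basis reduces to 0, so we have a Gröbner basis.
Inter-reduce: drop elements whose leading term is divisible by another's, tail-reduce, and make monic.
Reduced Gröbner basis: {x_1^2 - 2x_1 - 3, x_2 - 2}.

Buchberger on the second generating set:
h_1 = -2x_2 - 3, LT = x_2.
h_2 = 2x_1^2 - x_1x_2 - 2x_1 - 2x_2 - 2, LT = x_1^2.

S(h_1,h_2): leading monomials are coprime, so the S-polynomial reduces to 0 (Buchberger's first criterion).
Every S-polynomial of the final basis reduces to 0, so we have a Gröbner basis.
Inter-reduce: drop elements whose leading term is divisible by another's, tail-reduce, and make monic.
Reduced Gröbner basis: {x_1^2 - 2x_1 - 3, x_2 - 2}.

The two bases agree; hence the ideals are identical.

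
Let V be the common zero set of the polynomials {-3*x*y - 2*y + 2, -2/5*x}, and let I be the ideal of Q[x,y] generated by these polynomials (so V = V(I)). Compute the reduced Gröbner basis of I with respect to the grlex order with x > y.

G = {x, y - 1}

f_1 = -3*x*y - 2*y + 2, LT = x*y.
f_2 = -2/5*x, LT = x.

S(f_1,f_2): lcm = x*y. S = 2/3*y - 2/3.
  leading term y: no divisor's leading term divides it; move 2/3*y to the remainder.
  leading term 1: no divisor's leading term divides it; move -2/3 to the remainder.
  remainder 2/3*y - 2/3 ≠ 0; add g_3 = 2/3*y - 2/3 to the basis.

The other S-polynomials (S(f_1,g_3), S(f_2,g_3)) all reduce to 0 modulo the current basis, so we have a Gröbner basis.
Inter-reduce: drop elements whose leading term is divisible by another's, tail-reduce, and make monic.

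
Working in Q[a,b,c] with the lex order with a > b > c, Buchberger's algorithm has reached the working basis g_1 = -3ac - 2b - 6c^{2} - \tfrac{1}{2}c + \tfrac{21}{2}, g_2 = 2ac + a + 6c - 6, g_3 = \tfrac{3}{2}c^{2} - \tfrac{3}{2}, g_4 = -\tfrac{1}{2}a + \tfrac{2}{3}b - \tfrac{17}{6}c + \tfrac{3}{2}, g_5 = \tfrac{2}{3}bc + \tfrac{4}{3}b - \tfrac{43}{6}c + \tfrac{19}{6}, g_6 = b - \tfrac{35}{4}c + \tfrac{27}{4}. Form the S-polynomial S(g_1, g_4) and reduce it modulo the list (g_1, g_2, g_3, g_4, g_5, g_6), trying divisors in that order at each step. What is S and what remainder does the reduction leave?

lcm(LM(g_1), LM(g_4)) = ac.
S = (lcm/LT(g_1))·g_1 − (lcm/LT(g_4))·g_4 = \tfrac{4}{3}bc + \tfrac{2}{3}b - \tfrac{11}{3}c^{2} + \tfrac{19}{6}c - \tfrac{7}{2}.
Reduce S modulo (g_1, g_2, g_3, g_4, g_5, g_6) in that order:
  leading term bc: subtract (2)·g_5 from \tfrac{4}{3}bc + \tfrac{2}{3}b - \tfrac{11}{3}c^{2} + \tfrac{19}{6}c - \tfrac{7}{2} → -2b - \tfrac{11}{3}c^{2} + \tfrac{35}{2}c - \tfrac{59}{6}
  leading term b: subtract (-2)·g_6 from -2b - \tfrac{11}{3}c^{2} + \tfrac{35}{2}c - \tfrac{59}{6} → -\tfrac{11}{3}c^{2} + \tfrac{11}{3}
  leading term c^{2}: subtract (-\tfrac{22}{9})·g_3 from -\tfrac{11}{3}c^{2} + \tfrac{11}{3} → 0
The remainder is 0, so this S-polynomial contributes no new basis element.

S(g_1, g_4) = \tfrac{4}{3}bc + \tfrac{2}{3}b - \tfrac{11}{3}c^{2} + \tfrac{19}{6}c - \tfrac{7}{2}; remainder on division = 0.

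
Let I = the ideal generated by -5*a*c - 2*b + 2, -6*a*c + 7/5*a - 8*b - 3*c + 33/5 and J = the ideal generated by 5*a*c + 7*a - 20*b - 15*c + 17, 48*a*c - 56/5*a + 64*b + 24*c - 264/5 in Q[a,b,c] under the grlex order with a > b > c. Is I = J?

No, the ideals differ.

For a fixed monomial order, each ideal has a unique reduced Gröbner basis; comparing bases decides equality.
Buchberger on the first generating set:
f_1 = -5*a*c - 2*b + 2, LT = a*c.
f_2 = -6*a*c + 7/5*a - 8*b - 3*c + 33/5, LT = a*c.

S(f_1,f_2): lcm = a*c. S = 7/30*a - 14/15*b - 1/2*c + 7/10.
  leading term a: no divisor's leading term divides it; move 7/30*a to the remainder.
  leading term b: no divisor's leading term divides it; move -14/15*b to the remainder.
  leading term c: no divisor's leading term divides it; move -1/2*c to the remainder.
  leading term 1: no divisor's leading term divides it; move 7/10 to the remainder.
  remainder 7/30*a - 14/15*b - 1/2*c + 7/10 ≠ 0; add g_3 = 7/30*a - 14/15*b - 1/2*c + 7/10 to the basis.

S(f_1,g_3): lcm = a*c. S = 4*b*c + 15/7*c**2 + 2/5*b - 3*c - 2/5.
  leading term b*c: no divisor's leading term divides it; move 4*b*c to the remainder.
  leading term c**2: no divisor's leading term divides it; move 15/7*c**2 to the remainder.
  leading term b: no divisor's leading term divides it; move 2/5*b to the remainder.
  leading term c: no divisor's leading term divides it; move -3*c to the remainder.
  leading term 1: no divisor's leading term divides it; move -2/5 to the remainder.
  remainder 4*b*c + 15/7*c**2 + 2/5*b - 3*c - 2/5 ≠ 0; add g_4 = 4*b*c + 15/7*c**2 + 2/5*b - 3*c - 2/5 to the basis.

The other S-polynomials (S(f_2,g_3), S(f_1,g_4), S(f_2,g_4), S(g_3,g_4)) all reduce to 0 modulo the current basis, so we have a Gröbner basis.
Inter-reduce: drop elements whose leading term is divisible by another's, tail-reduce, and make monic.
Reduced Gröbner basis: {b*c + 15/28*c**2 + 1/10*b - 3/4*c - 1/10, a - 4*b - 15/7*c + 3}.

Buchberger on the second generating set:
h_1 = 5*a*c + 7*a - 20*b - 15*c + 17, LT = a*c.
h_2 = 48*a*c - 56/5*a + 64*b + 24*c - 264/5, LT = a*c.

S(h_1,h_2): lcm = a*c. S = 49/30*a - 16/3*b - 7/2*c + 9/2.
  leading term a: no divisor's leading term divides it; move 49/30*a to the remainder.
  leading term b: no divisor's leading term divides it; move -16/3*b to the remainder.
  leading term c: no divisor's leading term divides it; move -7/2*c to the remainder.
  leading term 1: no divisor's leading term divides it; move 9/2 to the remainder.
  remainder 49/30*a - 16/3*b - 7/2*c + 9/2 ≠ 0; add k_3 = 49/30*a - 16/3*b - 7/2*c + 9/2 to the basis.

S(h_1,k_3): lcm = a*c. S = 160/49*b*c + 15/7*c**2 + 7/5*a - 4*b - 282/49*c + 17/5.
  leading term b*c: no divisor's leading term divides it; move 160/49*b*c to the remainder.
  leading term c**2: no divisor's leading term divides it; move 15/7*c**2 to the remainder.
  leading term a: subtract (6/7)·k_3 from 7/5*a - 4*b - 282/49*c + 17/5 → 4/7*b - 135/49*c - 16/35
  leading term b: no divisor's leading term divides it; move 4/7*b to the remainder.
  leading term c: no divisor's leading term divides it; move -135/49*c to the remainder.
  leading term 1: no divisor's leading term divides it; move -16/35 to the remainder.
  remainder 160/49*b*c + 15/7*c**2 + 4/7*b - 135/49*c - 16/35 ≠ 0; add k_4 = 160/49*b*c + 15/7*c**2 + 4/7*b - 135/49*c - 16/35 to the basis.

The other S-polynomials (S(h_2,k_3), S(h_1,k_4), S(h_2,k_4), S(k_3,k_4)) all reduce to 0 modulo the current basis, so we have a Gröbner basis.
Inter-reduce: drop elements whose leading term is divisible by another's, tail-reduce, and make monic.
Reduced Gröbner basis: {b*c + 21/32*c**2 + 7/40*b - 27/32*c - 7/50, a - 160/49*b - 15/7*c + 135/49}.

The bases are distinct; the ideals are different.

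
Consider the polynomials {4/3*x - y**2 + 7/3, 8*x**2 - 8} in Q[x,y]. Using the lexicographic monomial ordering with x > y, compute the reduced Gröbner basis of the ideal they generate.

G = {x - 3/4*y**2 + 7/4, y**4 - 14/3*y**2 + 11/3}

Buchberger's algorithm terminates because the ascending chain of leading-term ideals stabilizes.

f_1 = 4/3*x - y**2 + 7/3, LT = x.
f_2 = 8*x**2 - 8, LT = x**2.

S(f_1,f_2): lcm = x**2. S = -3/4*x*y**2 + 7/4*x + 1.
  reduce S modulo (f_1, f_2):
  remainder -9/16*y**4 + 21/8*y**2 - 33/16 ≠ 0; add g_3 = -9/16*y**4 + 21/8*y**2 - 33/16 to the basis.

The other S-polynomials (S(f_1,g_3), S(f_2,g_3)) all reduce to 0 modulo the current basis, so we have a Gröbner basis.
Inter-reduce: drop elements whose leading term is divisible by another's, tail-reduce, and make monic.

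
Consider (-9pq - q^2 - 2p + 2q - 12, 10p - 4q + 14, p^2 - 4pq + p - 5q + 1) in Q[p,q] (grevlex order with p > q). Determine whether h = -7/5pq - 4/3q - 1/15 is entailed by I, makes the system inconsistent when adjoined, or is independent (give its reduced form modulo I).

-7/5pq - 4/3q - 1/15 lies in I (it reduces to 0).

First compute the reduced Gröbner basis of I by Buchberger's algorithm.
f_1 = -9pq - q^2 - 2p + 2q - 12, LT = pq.
f_2 = 10p - 4q + 14, LT = p.
f_3 = p^2 - 4pq + p - 5q + 1, LT = p^2.

S(f_1,f_2): lcm = pq. S = 23/45q^2 + 2/9p - 73/45q + 4/3.
  leading term q^2: no divisor's leading term divides it; move 23/45q^2 to the remainder.
  leading term p: subtract (1/45)·f_2 from 2/9p - 73/45q + 4/3 → -23/15q + 46/45
  leading term q: no divisor's leading term divides it; move -23/15q to the remainder.
  leading term 1: no divisor's leading term divides it; move 46/45 to the remainder.
  remainder 23/45q^2 - 23/15q + 46/45 ≠ 0; add k_4 = 23/45q^2 - 23/15q + 46/45 to the basis.

S(f_1,f_3): lcm = p^2q. S = 37/9pq^2 + 2/9p^2 - 11/9pq + 5q^2 + 4/3p - q.
  leading term pq^2: subtract (-37/81q)·f_1 from 37/9pq^2 + 2/9p^2 - 11/9pq + 5q^2 + 4/3p - q → -37/81q^3 + 2/9p^2 - 173/81pq + 479/81q^2 + 4/3p - 175/27q
  leading term q^3: subtract (-185/207q)·k_4 from -37/81q^3 + 2/9p^2 - 173/81pq + 479/81q^2 + 4/3p - 175/27q → 2/9p^2 - 173/81pq + 368/81q^2 + 4/3p - 451/81q
  leading term p^2: subtract (1/45p)·f_2 from 2/9p^2 - 173/81pq + 368/81q^2 + 4/3p - 451/81q → -829/405pq + 368/81q^2 + 46/45p - 451/81q
  leading term pq: subtract (829/3645)·f_1 from -829/405pq + 368/81q^2 + 46/45p - 451/81q → 17389/3645q^2 + 5384/3645p - 21953/3645q + 3316/1215
  leading term q^2: subtract (17389/1863)·k_4 from 17389/3645q^2 + 5384/3645p - 21953/3645q + 3316/1215 → 5384/3645p + 30214/3645q - 4966/729
  leading term p: subtract (2692/18225)·f_2 from 5384/3645p + 30214/3645q - 4966/729 → 222/25q - 222/25
  leading term q: no divisor's leading term divides it; move 222/25q to the remainder.
  leading term 1: no divisor's leading term divides it; move -222/25 to the remainder.
  remainder 222/25q - 222/25 ≠ 0; add k_5 = 222/25q - 222/25 to the basis.

The other S-polynomials (S(f_2,f_3), S(f_1,k_4), S(f_2,k_4), S(f_3,k_4), S(f_1,k_5), S(f_2,k_5), S(f_3,k_5), S(k_4,k_5)) all reduce to 0 modulo the current basis, so we have a Gröbner basis.
Inter-reduce: drop elements whose leading term is divisible by another's, tail-reduce, and make monic.
Reduced Gröbner basis: {p + 1, q - 1}.
Label its elements g_1 = p + 1, g_2 = q - 1.

Reduce h = -7/5pq - 4/3q - 1/15 modulo G:
  leading term pq: subtract (-7/5q)·g_1 from -7/5pq - 4/3q - 1/15 → 1/15q - 1/15
  leading term q: subtract (1/15)·g_2 from 1/15q - 1/15 → 0
  normal form = 0.
Since the normal form is 0, h ∈ I.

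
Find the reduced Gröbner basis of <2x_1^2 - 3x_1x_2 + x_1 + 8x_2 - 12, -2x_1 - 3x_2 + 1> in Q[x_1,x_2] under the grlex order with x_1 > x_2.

G = {x_2^2 + 2/9x_2 - 11/9, x_1 + 3/2x_2 - 1/2}

f_1 = 2x_1^2 - 3x_1x_2 + x_1 + 8x_2 - 12, LT = x_1^2.
f_2 = -2x_1 - 3x_2 + 1, LT = x_1.

S(f_1,f_2): lcm = x_1^2. S = -3x_1x_2 + x_1 + 4x_2 - 6.
  leading term x_1x_2: subtract (3/2x_2)·f_2 from -3x_1x_2 + x_1 + 4x_2 - 6 → 9/2x_2^2 + x_1 + 5/2x_2 - 6
  leading term x_2^2: no divisor's leading term divides it; move 9/2x_2^2 to the remainder.
  leading term x_1: subtract (-1/2)·f_2 from x_1 + 5/2x_2 - 6 → x_2 - 11/2
  leading term x_2: no divisor's leading term divides it; move x_2 to the remainder.
  leading term 1: no divisor's leading term divides it; move -11/2 to the remainder.
  remainder 9/2x_2^2 + x_2 - 11/2 ≠ 0; add g_3 = 9/2x_2^2 + x_2 - 11/2 to the basis.

The other S-polynomials (S(f_1,g_3), S(f_2,g_3)) all reduce to 0 modulo the current basis, so we have a Gröbner basis.
Inter-reduce: drop elements whose leading term is divisible by another's, tail-reduce, and make monic.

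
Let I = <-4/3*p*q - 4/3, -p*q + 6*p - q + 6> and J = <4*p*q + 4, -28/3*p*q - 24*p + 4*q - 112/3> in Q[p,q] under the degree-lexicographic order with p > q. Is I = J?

Yes, the ideals are equal.

For a fixed monomial order, each ideal has a unique reduced Gröbner basis; comparing bases decides equality.
Buchberger on the first generating set:
f_1 = -4/3*p*q - 4/3, LT = p*q.
f_2 = -p*q + 6*p - q + 6, LT = p*q.

S(f_1,f_2): lcm = p*q. S = 6*p - q + 7.
  leading term p: no divisor's leading term divides it; move 6*p to the remainder.
  leading term q: no divisor's leading term divides it; move -q to the remainder.
  leading term 1: no divisor's leading term divides it; move 7 to the remainder.
  remainder 6*p - q + 7 ≠ 0; add g_3 = 6*p - q + 7 to the basis.

S(f_1,g_3): lcm = p*q. S = 1/6*q**2 - 7/6*q + 1.
  leading term q**2: no divisor's leading term divides it; move 1/6*q**2 to the remainder.
  leading term q: no divisor's leading term divides it; move -7/6*q to the remainder.
  leading term 1: no divisor's leading term divides it; move 1 to the remainder.
  remainder 1/6*q**2 - 7/6*q + 1 ≠ 0; add g_4 = 1/6*q**2 - 7/6*q + 1 to the basis.

The other S-polynomials (S(f_2,g_3), S(f_1,g_4), S(f_2,g_4), S(g_3,g_4)) all reduce to 0 modulo the current basis, so we have a Gröbner basis.
Inter-reduce: drop elements whose leading term is divisible by another's, tail-reduce, and make monic.
Reduced Gröbner basis: {q**2 - 7*q + 6, p - 1/6*q + 7/6}.

Buchberger on the second generating set:
h_1 = 4*p*q + 4, LT = p*q.
h_2 = -28/3*p*q - 24*p + 4*q - 112/3, LT = p*q.

S(h_1,h_2): lcm = p*q. S = -18/7*p + 3/7*q - 3.
  leading term p: no divisor's leading term divides it; move -18/7*p to the remainder.
  leading term q: no divisor's leading term divides it; move 3/7*q to the remainder.
  leading term 1: no divisor's leading term divides it; move -3 to the remainder.
  remainder -18/7*p + 3/7*q - 3 ≠ 0; add k_3 = -18/7*p + 3/7*q - 3 to the basis.

S(h_1,k_3): lcm = p*q. S = 1/6*q**2 - 7/6*q + 1.
  leading term q**2: no divisor's leading term divides it; move 1/6*q**2 to the remainder.
  leading term q: no divisor's leading term divides it; move -7/6*q to the remainder.
  leading term 1: no divisor's leading term divides it; move 1 to the remainder.
  remainder 1/6*q**2 - 7/6*q + 1 ≠ 0; add k_4 = 1/6*q**2 - 7/6*q + 1 to the basis.

The other S-polynomials (S(h_2,k_3), S(h_1,k_4), S(h_2,k_4), S(k_3,k_4)) all reduce to 0 modulo the current basis, so we have a Gröbner basis.
Inter-reduce: drop elements whose leading term is divisible by another's, tail-reduce, and make monic.
Reduced Gröbner basis: {q**2 - 7*q + 6, p - 1/6*q + 7/6}.

The two bases agree; hence the ideals are identical.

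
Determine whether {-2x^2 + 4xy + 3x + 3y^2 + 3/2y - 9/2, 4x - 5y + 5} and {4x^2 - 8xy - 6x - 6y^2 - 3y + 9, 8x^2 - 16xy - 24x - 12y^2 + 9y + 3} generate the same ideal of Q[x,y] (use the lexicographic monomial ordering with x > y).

Yes, the ideals are equal.

Since reduced Gröbner bases are canonical representatives of ideals under a given ordering, it suffices to compute and compare them.
Buchberger on the first generating set:
f_1 = -2x^2 + 4xy + 3x + 3y^2 + 3/2y - 9/2, LT = x^2.
f_2 = 4x - 5y + 5, LT = x.

S(f_1,f_2): lcm = x^2. S = -3/4xy - 11/4x - 3/2y^2 - 3/4y + 9/4.
  leading term xy: subtract (-3/16y)·f_2 from -3/4xy - 11/4x - 3/2y^2 - 3/4y + 9/4 → -11/4x - 39/16y^2 + 3/16y + 9/4
  leading term x: subtract (-11/16)·f_2 from -11/4x - 39/16y^2 + 3/16y + 9/4 → -39/16y^2 - 13/4y + 91/16
  leading term y^2: no divisor's leading term divides it; move -39/16y^2 to the remainder.
  leading term y: no divisor's leading term divides it; move -13/4y to the remainder.
  leading term 1: no divisor's leading term divides it; move 91/16 to the remainder.
  remainder -39/16y^2 - 13/4y + 91/16 ≠ 0; add g_3 = -39/16y^2 - 13/4y + 91/16 to the basis.

The other S-polynomials (S(f_1,g_3), S(f_2,g_3)) all reduce to 0 modulo the current basis, so we have a Gröbner basis.
Inter-reduce: drop elements whose leading term is divisible by another's, tail-reduce, and make monic.
Reduced Gröbner basis: {x - 5/4y + 5/4, y^2 + 4/3y - 7/3}.

Buchberger on the second generating set:
h_1 = 4x^2 - 8xy - 6x - 6y^2 - 3y + 9, LT = x^2.
h_2 = 8x^2 - 16xy - 24x - 12y^2 + 9y + 3, LT = x^2.

S(h_1,h_2): lcm = x^2. S = 3/2x - 15/8y + 15/8.
  leading term x: no divisor's leading term divides it; move 3/2x to the remainder.
  leading term y: no divisor's leading term divides it; move -15/8y to the remainder.
  leading term 1: no divisor's leading term divides it; move 15/8 to the remainder.
  remainder 3/2x - 15/8y + 15/8 ≠ 0; add k_3 = 3/2x - 15/8y + 15/8 to the basis.

S(h_1,k_3): lcm = x^2. S = -3/4xy - 11/4x - 3/2y^2 - 3/4y + 9/4.
  leading term xy: subtract (-1/2y)·k_3 from -3/4xy - 11/4x - 3/2y^2 - 3/4y + 9/4 → -11/4x - 39/16y^2 + 3/16y + 9/4
  leading term x: subtract (-11/6)·k_3 from -11/4x - 39/16y^2 + 3/16y + 9/4 → -39/16y^2 - 13/4y + 91/16
  leading term y^2: no divisor's leading term divides it; move -39/16y^2 to the remainder.
  leading term y: no divisor's leading term divides it; move -13/4y to the remainder.
  leading term 1: no divisor's leading term divides it; move 91/16 to the remainder.
  remainder -39/16y^2 - 13/4y + 91/16 ≠ 0; add k_4 = -39/16y^2 - 13/4y + 91/16 to the basis.

The other S-polynomials (S(h_2,k_3), S(h_1,k_4), S(h_2,k_4), S(k_3,k_4)) all reduce to 0 modulo the current basis, so we have a Gröbner basis.
Inter-reduce: drop elements whose leading term is divisible by another's, tail-reduce, and make monic.
Reduced Gröbner basis: {x - 5/4y + 5/4, y^2 + 4/3y - 7/3}.

The two bases agree; hence the ideals are identical.
The same test decides containment: I ⊆ J iff every generator of I reduces to 0 modulo a Gröbner basis of J.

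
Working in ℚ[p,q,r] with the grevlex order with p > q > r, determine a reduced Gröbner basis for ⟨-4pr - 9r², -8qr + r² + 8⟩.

G = {qr - ⅛r² - 1, p + 9/4r}

The reduced Gröbner basis is the canonical form of the ideal for this ordering.

f_1 = -4pr - 9r², LT = pr.
f_2 = -8qr + r² + 8, LT = qr.

S(f_1,f_2): lcm = pqr. S = ⅛pr² + 9/4qr² + p.
  leading term pr²: subtract (-1/32r)·f_1 from ⅛pr² + 9/4qr² + p → 9/4qr² - 9/32r³ + p
  leading term qr²: subtract (-9/32r)·f_2 from 9/4qr² - 9/32r³ + p → p + 9/4r
  leading term p: no divisor's leading term divides it; move p to the remainder.
  leading term r: no divisor's leading term divides it; move 9/4r to the remainder.
  remainder p + 9/4r ≠ 0; add g_3 = p + 9/4r to the basis.

The other S-polynomials (S(f_1,g_3), S(f_2,g_3)) all reduce to 0 modulo the current basis, so we have a Gröbner basis.
Inter-reduce: drop elements whose leading term is divisible by another's, tail-reduce, and make monic.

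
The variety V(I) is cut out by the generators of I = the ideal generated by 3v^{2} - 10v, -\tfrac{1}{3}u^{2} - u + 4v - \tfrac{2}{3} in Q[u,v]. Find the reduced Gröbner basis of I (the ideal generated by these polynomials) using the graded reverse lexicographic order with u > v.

G = {u^{2} + 3u - 12v + 2, v^{2} - \tfrac{10}{3}v}

f_1 = 3v^{2} - 10v, LT = v^{2}.
f_2 = -\tfrac{1}{3}u^{2} - u + 4v - \tfrac{2}{3}, LT = u^{2}.

The S-polynomials (S(f_1,f_2)) all reduce to 0 modulo the current basis, so we have a Gröbner basis.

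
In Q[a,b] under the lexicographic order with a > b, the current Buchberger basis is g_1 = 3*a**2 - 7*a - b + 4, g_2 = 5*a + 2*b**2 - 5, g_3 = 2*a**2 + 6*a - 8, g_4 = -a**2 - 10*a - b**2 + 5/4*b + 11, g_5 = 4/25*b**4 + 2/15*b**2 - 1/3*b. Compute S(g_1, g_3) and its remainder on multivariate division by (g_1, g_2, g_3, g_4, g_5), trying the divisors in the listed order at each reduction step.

S(g_1, g_3) = -16/3*a - 1/3*b + 16/3; remainder on division = 32/15*b**2 - 1/3*b.

lcm(LM(g_1), LM(g_3)) = a**2.
S = (lcm/LT(g_1))·g_1 − (lcm/LT(g_3))·g_3 = -16/3*a - 1/3*b + 16/3.
Reduce S modulo (g_1, g_2, g_3, g_4, g_5) in that order:
  leading term a: subtract (-16/15)·g_2 from -16/3*a - 1/3*b + 16/3 → 32/15*b**2 - 1/3*b
  leading term b**2: no divisor's leading term divides it; move 32/15*b**2 to the remainder.
  leading term b: no divisor's leading term divides it; move -1/3*b to the remainder.
The remainder 32/15*b**2 - 1/3*b is nonzero, so it would be added as the next basis element.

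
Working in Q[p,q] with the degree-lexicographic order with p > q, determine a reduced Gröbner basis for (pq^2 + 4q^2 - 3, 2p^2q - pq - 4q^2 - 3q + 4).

G = {pq^2 + 4q^2 - 3, q^3 - 33/4q^2 - 3/2p - q + 27/4, p^2 + 2/3pq - 1/2p + 2/3q - 3/2}

The reduced Gröbner basis is the canonical form of the ideal for this ordering.

f_1 = pq^2 + 4q^2 - 3, LT = pq^2.
f_2 = 2p^2q - pq - 4q^2 - 3q + 4, LT = p^2q.

S(f_1,f_2): lcm = p^2q^2. S = 9/2pq^2 + 2q^3 + 3/2q^2 - 3p - 2q.
  reduce S modulo (f_1, f_2):
  remainder 2q^3 - 33/2q^2 - 3p - 2q + 27/2 ≠ 0; add g_3 = 2q^3 - 33/2q^2 - 3p - 2q + 27/2 to the basis.

S(f_1,g_3): lcm = pq^3. S = 33/4pq^2 + 4q^3 + 3/2p^2 + pq - 27/4p - 3q.
  reduce S modulo (f_1, f_2, g_3):
  remainder 3/2p^2 + pq - 3/4p + q - 9/4 ≠ 0; add g_4 = 3/2p^2 + pq - 3/4p + q - 9/4 to the basis.

The other S-polynomials (S(f_2,g_3), S(f_1,g_4), S(f_2,g_4), S(g_3,g_4)) all reduce to 0 modulo the current basis, so we have a Gröbner basis.
Inter-reduce: drop elements whose leading term is divisible by another's, tail-reduce, and make monic.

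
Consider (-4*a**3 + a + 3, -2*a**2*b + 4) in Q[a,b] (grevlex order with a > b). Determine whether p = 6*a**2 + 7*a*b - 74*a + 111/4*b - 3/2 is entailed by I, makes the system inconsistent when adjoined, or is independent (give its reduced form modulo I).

First compute the reduced Gröbner basis of I by Buchberger's algorithm.
f_1 = -4*a**3 + a + 3, LT = a**3.
f_2 = -2*a**2*b + 4, LT = a**2*b.

S(f_1,f_2): lcm = a**3*b. S = -1/4*a*b + 2*a - 3/4*b.
  reduce S modulo (f_1, f_2):
  remainder -1/4*a*b + 2*a - 3/4*b ≠ 0; add h_3 = -1/4*a*b + 2*a - 3/4*b to the basis.

S(f_2,h_3): lcm = a**2*b. S = 8*a**2 - 3*a*b - 2.
  reduce S modulo (f_1, f_2, h_3):
  remainder 8*a**2 - 24*a + 9*b - 2 ≠ 0; add h_4 = 8*a**2 - 24*a + 9*b - 2 to the basis.

S(f_2,h_4): lcm = a**2*b. S = 3*a*b - 9/8*b**2 + 1/4*b - 2.
  reduce S modulo (f_1, f_2, h_3, h_4):
  remainder -9/8*b**2 + 24*a - 35/4*b - 2 ≠ 0; add h_5 = -9/8*b**2 + 24*a - 35/4*b - 2 to the basis.

The other S-polynomials (S(f_1,h_3), S(f_1,h_4), S(h_3,h_4), S(f_1,h_5), S(f_2,h_5), S(h_3,h_5), S(h_4,h_5)) all reduce to 0 modulo the current basis, so we have a Gröbner basis.
Inter-reduce: drop elements whose leading term is divisible by another's, tail-reduce, and make monic.
Reduced Gröbner basis: {a**2 - 3*a + 9/8*b - 1/4, a*b - 8*a + 3*b, b**2 - 64/3*a + 70/9*b + 16/9}.
Label its elements g_1 = a**2 - 3*a + 9/8*b - 1/4, g_2 = a*b - 8*a + 3*b, g_3 = b**2 - 64/3*a + 70/9*b + 16/9.

Reduce p = 6*a**2 + 7*a*b - 74*a + 111/4*b - 3/2 modulo G:
  leading term a**2: subtract (6)·g_1 from 6*a**2 + 7*a*b - 74*a + 111/4*b - 3/2 → 7*a*b - 56*a + 21*b
  leading term a*b: subtract (7)·g_2 from 7*a*b - 56*a + 21*b → 0
  normal form = 0.
Since the normal form is 0, p ∈ I.

The remainder on division by a Gröbner basis is unique — it is the normal form.

6*a**2 + 7*a*b - 74*a + 111/4*b - 3/2 lies in I (it reduces to 0).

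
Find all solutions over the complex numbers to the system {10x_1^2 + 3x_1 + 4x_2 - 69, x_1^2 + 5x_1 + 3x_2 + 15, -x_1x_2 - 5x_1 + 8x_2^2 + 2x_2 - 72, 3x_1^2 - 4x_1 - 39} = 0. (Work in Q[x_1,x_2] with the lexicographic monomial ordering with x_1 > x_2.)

{(-3, -3)}

Compute a lex Gröbner basis by Buchberger's algorithm.
f_1 = 10x_1^2 + 3x_1 + 4x_2 - 69, LT = x_1^2.
f_2 = x_1^2 + 5x_1 + 3x_2 + 15, LT = x_1^2.
f_3 = -x_1x_2 - 5x_1 + 8x_2^2 + 2x_2 - 72, LT = x_1x_2.
f_4 = 3x_1^2 - 4x_1 - 39, LT = x_1^2.

S(f_1,f_2): lcm = x_1^2. S = -47/10x_1 - 13/5x_2 - 219/10.
  reduce S modulo (f_1, f_2, f_3, f_4):
  remainder -47/10x_1 - 13/5x_2 - 219/10 ≠ 0; add h_5 = -47/10x_1 - 13/5x_2 - 219/10 to the basis.

S(f_1,f_3): lcm = x_1^2x_2. S = -5x_1^2 + 8x_1x_2^2 + 23/10x_1x_2 - 72x_1 + 2/5x_2^2 - 69/10x_2.
  reduce S modulo (f_1, f_2, f_3, f_4, h_5):
  remainder 64x_2^3 - 1426/5x_2^2 - 339141/470x_2 + 1001133/470 ≠ 0; add h_6 = 64x_2^3 - 1426/5x_2^2 - 339141/470x_2 + 1001133/470 to the basis.

S(f_1,f_4): lcm = x_1^2. S = 49/30x_1 + 2/5x_2 + 61/10.
  reduce S modulo (f_1, f_2, f_3, f_4, h_5, h_6):
  remainder -71/141x_2 - 71/47 ≠ 0; add h_7 = -71/141x_2 - 71/47 to the basis.

The other S-polynomials (S(f_2,f_3), S(f_2,f_4), S(f_3,f_4), S(f_1,h_5), S(f_2,h_5), S(f_3,h_5), S(f_4,h_5), S(f_1,h_6), S(f_2,h_6), S(f_3,h_6), S(f_4,h_6), S(h_5,h_6), S(f_1,h_7), S(f_2,h_7), S(f_3,h_7), S(f_4,h_7), S(h_5,h_7), S(h_6,h_7)) all reduce to 0 modulo the current basis, so we have a Gröbner basis.
Inter-reduce: drop elements whose leading term is divisible by another's, tail-reduce, and make monic.
Reduced Gröbner basis: {x_1 + 3, x_2 + 3}.

The lex basis is triangular: the last element involves only x_2. Solving x_2 + 3 = 0 gives x_2 ∈ {-3}; substituting each value into the earlier elements determines the remaining variables.
  x_2 = -3: the earlier basis element becomes x_1 + 3 = 0, giving x_1 = -3 — point (-3, -3).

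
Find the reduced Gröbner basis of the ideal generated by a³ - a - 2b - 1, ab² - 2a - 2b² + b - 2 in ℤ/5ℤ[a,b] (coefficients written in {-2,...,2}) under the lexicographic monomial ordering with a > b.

f_1 = a³ - a - 2b - 1, LT = a³.
f_2 = ab² - 2a - 2b² + b - 2, LT = ab².

S(f_1,f_2): lcm = a³b². S = 2a³ + 2a²b² - a²b + 2a² - ab² - 2b³ - b².
  leading term a³: subtract (2)·f_1 from 2a³ + 2a²b² - a²b + 2a² - ab² - 2b³ - b² → 2a²b² - a²b + 2a² - ab² + 2a - 2b³ - b² - b + 2
  leading term a²b²: subtract (2a)·f_2 from 2a²b² - a²b + 2a² - ab² + 2a - 2b³ - b² - b + 2 → -a²b + a² - 2ab² - 2ab + a - 2b³ - b² - b + 2
  leading term a²b: no divisor's leading term divides it; move -a²b to the remainder.
  leading term a²: no divisor's leading term divides it; move a² to the remainder.
  leading term ab²: subtract (-2)·f_2 from -2ab² - 2ab + a - 2b³ - b² - b + 2 → -2ab + 2a - 2b³ + b - 2
  leading term ab: no divisor's leading term divides it; move -2ab to the remainder.
  leading term a: no divisor's leading term divides it; move 2a to the remainder.
  leading term b³: no divisor's leading term divides it; move -2b³ to the remainder.
  leading term b: no divisor's leading term divides it; move b to the remainder.
  leading term 1: no divisor's leading term divides it; move -2 to the remainder.
  remainder -a²b + a² - 2ab + 2a - 2b³ + b - 2 ≠ 0; add g_3 = -a²b + a² - 2ab + 2a - 2b³ + b - 2 to the basis.

S(f_2,g_3): lcm = a²b². S = a²b - 2a² + ab² - 2ab - 2a - 2b⁴ + b² - 2b.
  leading term a²b: subtract (-1)·g_3 from a²b - 2a² + ab² - 2ab - 2a - 2b⁴ + b² - 2b → -a² + ab² + ab - 2b⁴ - 2b³ + b² - b - 2
  leading term a²: no divisor's leading term divides it; move -a² to the remainder.
  leading term ab²: subtract (1)·f_2 from ab² + ab - 2b⁴ - 2b³ + b² - b - 2 → ab + 2a - 2b⁴ - 2b³ - 2b² - 2b
  leading term ab: no divisor's leading term divides it; move ab to the remainder.
  leading term a: no divisor's leading term divides it; move 2a to the remainder.
  leading term b⁴: no divisor's leading term divides it; move -2b⁴ to the remainder.
  leading term b³: no divisor's leading term divides it; move -2b³ to the remainder.
  leading term b²: no divisor's leading term divides it; move -2b² to the remainder.
  leading term b: no divisor's leading term divides it; move -2b to the remainder.
  remainder -a² + ab + 2a - 2b⁴ - 2b³ - 2b² - 2b ≠ 0; add g_4 = -a² + ab + 2a - 2b⁴ - 2b³ - 2b² - 2b to the basis.

S(f_2,g_4): lcm = a²b². S = -2a² + ab³ + ab - 2a - 2b⁶ - 2b⁵ - 2b⁴ - 2b³.
  leading term a²: subtract (2)·g_4 from -2a² + ab³ + ab - 2a - 2b⁶ - 2b⁵ - 2b⁴ - 2b³ → ab³ - ab - a - 2b⁶ - 2b⁵ + 2b⁴ + 2b³ - b² - b
  leading term ab³: subtract (b)·f_2 from ab³ - ab - a - 2b⁶ - 2b⁵ + 2b⁴ + 2b³ - b² - b → ab - a - 2b⁶ - 2b⁵ + 2b⁴ - b³ - 2b² + b
  leading term ab: no divisor's leading term divides it; move ab to the remainder.
  leading term a: no divisor's leading term divides it; move -a to the remainder.
  leading term b⁶: no divisor's leading term divides it; move -2b⁶ to the remainder.
  leading term b⁵: no divisor's leading term divides it; move -2b⁵ to the remainder.
  leading term b⁴: no divisor's leading term divides it; move 2b⁴ to the remainder.
  leading term b³: no divisor's leading term divides it; move -b³ to the remainder.
  leading term b²: no divisor's leading term divides it; move -2b² to the remainder.
  leading term b: no divisor's leading term divides it; move b to the remainder.
  remainder ab - a - 2b⁶ - 2b⁵ + 2b⁴ - b³ - 2b² + b ≠ 0; add g_5 = ab - a - 2b⁶ - 2b⁵ + 2b⁴ - b³ - 2b² + b to the basis.

S(g_3,g_4): lcm = a²b. S = -a² + ab² - ab - 2a - 2b⁵ - 2b⁴ - 2b² - b + 2.
  leading term a²: subtract (1)·g_4 from -a² + ab² - ab - 2a - 2b⁵ - 2b⁴ - 2b² - b + 2 → ab² - 2ab + a - 2b⁵ + 2b³ + b + 2
  leading term ab²: subtract (1)·f_2 from ab² - 2ab + a - 2b⁵ + 2b³ + b + 2 → -2ab - 2a - 2b⁵ + 2b³ + 2b² - 1
  leading term ab: subtract (-2)·g_5 from -2ab - 2a - 2b⁵ + 2b³ + 2b² - 1 → a + b⁶ - b⁵ - b⁴ - 2b² + 2b - 1
  leading term a: no divisor's leading term divides it; move a to the remainder.
  leading term b⁶: no divisor's leading term divides it; move b⁶ to the remainder.
  leading term b⁵: no divisor's leading term divides it; move -b⁵ to the remainder.
  leading term b⁴: no divisor's leading term divides it; move -b⁴ to the remainder.
  leading term b²: no divisor's leading term divides it; move -2b² to the remainder.
  leading term b: no divisor's leading term divides it; move 2b to the remainder.
  leading term 1: no divisor's leading term divides it; move -1 to the remainder.
  remainder a + b⁶ - b⁵ - b⁴ - 2b² + 2b - 1 ≠ 0; add g_6 = a + b⁶ - b⁵ - b⁴ - 2b² + 2b - 1 to the basis.

S(f_2,g_5): lcm = ab². S = ab - 2a + 2b⁷ + 2b⁶ - 2b⁵ + b⁴ + 2b³ + 2b² + b - 2.
  leading term ab: subtract (1)·g_5 from ab - 2a + 2b⁷ + 2b⁶ - 2b⁵ + b⁴ + 2b³ + 2b² + b - 2 → -a + 2b⁷ - b⁶ - b⁴ - 2b³ - b² - 2
  leading term a: subtract (-1)·g_6 from -a + 2b⁷ - b⁶ - b⁴ - 2b³ - b² - 2 → 2b⁷ - b⁵ - 2b⁴ - 2b³ + 2b² + 2b + 2
  leading term b⁷: no divisor's leading term divides it; move 2b⁷ to the remainder.
  leading term b⁵: no divisor's leading term divides it; move -b⁵ to the remainder.
  leading term b⁴: no divisor's leading term divides it; move -2b⁴ to the remainder.
  leading term b³: no divisor's leading term divides it; move -2b³ to the remainder.
  leading term b²: no divisor's leading term divides it; move 2b² to the remainder.
  leading term b: no divisor's leading term divides it; move 2b to the remainder.
  leading term 1: no divisor's leading term divides it; move 2 to the remainder.
  remainder 2b⁷ - b⁵ - 2b⁴ - 2b³ + 2b² + 2b + 2 ≠ 0; add g_7 = 2b⁷ - b⁵ - 2b⁴ - 2b³ + 2b² + 2b + 2 to the basis.

The other S-polynomials (S(f_1,g_3), S(f_1,g_4), S(f_1,g_5), S(g_3,g_5), S(g_4,g_5), S(f_1,g_6), S(f_2,g_6), S(g_3,g_6), S(g_4,g_6), S(g_5,g_6), S(f_1,g_7), S(f_2,g_7), S(g_3,g_7), S(g_4,g_7), S(g_5,g_7), S(g_6,g_7)) all reduce to 0 modulo the current basis, so we have a Gröbner basis.
Inter-reduce: drop elements whose leading term is divisible by another's, tail-reduce, and make monic.

G = {a + b⁶ - b⁵ - b⁴ - 2b² + 2b - 1, b⁷ + 2b⁵ - b⁴ - b³ + b² + b + 1}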